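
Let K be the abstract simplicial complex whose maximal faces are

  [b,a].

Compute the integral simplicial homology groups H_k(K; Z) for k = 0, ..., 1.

Take the total order a < b on the vertex set. Then K (dimension 1) consists of the simplices:

  0-simplices (2): a, b
  1-simplices (1): ab

giving chain groups C_0 ≅ Z^2, C_1 ≅ Z^1.

The boundary map ∂_1: C_1 → C_0 is given by ∂[p,q] = [q] − [p]. For instance
  ∂ab = b − a.
As a 2×1 matrix over Z this has rank 1, with invariant factors (1).

Reading off H_k = ker ∂_k / im ∂_{k+1}:

  H_0: rank C_0 − rank ∂_1 = 2 − 1 = 1, and the invariant factors of ∂_1 are all 1, so H_0 = Z.
  H_1: rank ker ∂_1 − rank ∂_2 = (1 − 1) − 0 = 0, and there is no ∂_2, so H_1 = 0.

As a check, the Euler characteristic is 2 − 1 = 1, which agrees with 1 − 0 = 1.

H_0 ≅ Z,  H_1 = 0.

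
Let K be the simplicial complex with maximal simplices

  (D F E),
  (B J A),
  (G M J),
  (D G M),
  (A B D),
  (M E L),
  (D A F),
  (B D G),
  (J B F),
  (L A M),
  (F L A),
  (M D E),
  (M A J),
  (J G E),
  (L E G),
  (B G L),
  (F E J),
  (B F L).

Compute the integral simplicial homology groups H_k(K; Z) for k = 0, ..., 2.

H_0 = Z,  H_1 = Z ⊕ Z/2,  H_2 = 0.

Fix the vertex order A < B < D < E < F < G < J < L < M and write every simplex with vertices in increasing order. Then dim K = 2 and the simplices of K are:

  0-simplices (9): A, B, D, E, F, G, J, L, M
  1-simplices (27): AB, AD, AF, AJ, AL, AM, BD, BF, BG, BJ, BL, DE, DF, DG, DM, EF, EG, EJ, EL, EM, FJ, FL, GJ, GL, GM, JM, LM
  2-simplices (18): ABD, ABJ, ADF, AFL, AJM, ALM, BDG, BFJ, BFL, BGL, DEF, DEM, DGM, EFJ, EGJ, EGL, ELM, GJM

giving chain groups C_0 ≅ Z^9, C_1 ≅ Z^27, C_2 ≅ Z^18.

Boundary ∂_1: C_1 → C_0 sends each edge [p,q] (with p < q) to q − p. For instance
  ∂GL = L − G.
As a 9×27 matrix over Z this has rank 8, with invariant factors (1,1,1,1,1,1,1,1).

∂_2: C_2 → C_1 acts by ∂[p,q,r] = [q,r] − [p,r] + [p,q]. For instance
  ∂AFL = FL − AL + AF,
  ∂EFJ = FJ − EJ + EF.
As a 27×18 matrix over Z this has rank 18, with invariant factors (1,1,1,1,1,1,1,1,1,1,1,1,1,1,1,1,1,2).

From H_k ≅ ker(∂_k) / im(∂_{k+1}) we obtain:

  H_0: rank C_0 − rank ∂_1 = 9 − 8 = 1, and the invariant factors of ∂_1 are all 1, so H_0 ≅ Z.
  H_1: rank ker ∂_1 − rank ∂_2 = (27 − 8) − 18 = 1, and ∂_2 has invariant factor 2 > 1, so H_1 ≅ Z ⊕ Z/2.
  H_2: rank ker ∂_2 − rank ∂_3 = (18 − 18) − 0 = 0, and there is no ∂_3, so H_2 ≅ 0.

As a check, the Euler characteristic is 9 − 27 + 18 = 0, which agrees with 1 − 1 + 0 = 0.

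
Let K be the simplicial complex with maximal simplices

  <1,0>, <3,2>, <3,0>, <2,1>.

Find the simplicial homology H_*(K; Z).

H_0 ≅ Z,  H_1 ≅ Z.

Fix the vertex order 0 < 1 < 2 < 3 and write every simplex with vertices in increasing order. Then dim K = 1 and the simplices of K are:

  0-simplices (4): [0], [1], [2], [3]
  1-simplices (4): [0,1], [0,3], [1,2], [2,3]

Hence C_0 ≅ Z^4, C_1 ≅ Z^4.

∂_1: C_1 → C_0 is given by ∂[p,q] = [q] − [p]. For instance
  ∂[2,3] = [3] − [2].
As a 4×4 matrix over Z this has rank 3, with invariant factors (1,1,1).

Computing H_k = (kernel of ∂_k) / (image of ∂_{k+1}):

  H_0: rank C_0 − rank ∂_1 = 4 − 3 = 1, and the invariant factors of ∂_1 are all 1, so H_0 ≅ Z.
  H_1: rank ker ∂_1 − rank ∂_2 = (4 − 3) − 0 = 1, and there is no ∂_2, so H_1 ≅ Z.

(K is a triangulation of the circle S^1.)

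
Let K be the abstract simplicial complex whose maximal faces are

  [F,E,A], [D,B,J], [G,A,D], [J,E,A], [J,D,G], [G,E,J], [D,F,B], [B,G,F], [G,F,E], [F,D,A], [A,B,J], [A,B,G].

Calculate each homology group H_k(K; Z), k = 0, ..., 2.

H_0 ≅ Z,  H_1 ≅ Z_2,  H_2 = 0.

Take the total order A < B < D < E < F < G < J on the vertex set. Then K (dimension 2) consists of the simplices:

  0-simplices (7): A, B, D, E, F, G, J
  1-simplices (18): AB, AD, AE, AF, AG, AJ, BD, BF, BG, BJ, DF, DG, DJ, EF, EG, EJ, FG, GJ
  2-simplices (12): ABG, ABJ, ADF, ADG, AEF, AEJ, BDF, BDJ, BFG, DGJ, EFG, EGJ

giving chain groups C_0 ≅ Z^7, C_1 ≅ Z^18, C_2 ≅ Z^12.

The boundary map ∂_1: C_1 → C_0 is given by ∂[p,q] = [q] − [p].
This gives a 7×18 integer matrix of rank 6; reducing to Smith normal form yields diagonal entries (1,1,1,1,1,1).

Boundary ∂_2: C_2 → C_1 sends each 2-simplex [p,q,r] to [q,r] − [p,r] + [p,q]. For instance
  ∂BFG = FG − BG + BF,
  ∂ABG = BG − AG + AB.
The 18×12 boundary matrix has rank 12 and Smith normal form diag(1,1,1,1,1,1,1,1,1,1,1,2).

Reading off H_k = ker ∂_k / im ∂_{k+1}:

  H_0: rank C_0 − rank ∂_1 = 7 − 6 = 1, and the invariant factors of ∂_1 are all 1, so H_0 ≅ Z.
  H_1: rank ker ∂_1 − rank ∂_2 = (18 − 6) − 12 = 0, and ∂_2 has invariant factor 2 > 1, so H_1 ≅ Z_2.
  H_2: rank ker ∂_2 − rank ∂_3 = (12 − 12) − 0 = 0, and there is no ∂_3, so H_2 ≅ 0.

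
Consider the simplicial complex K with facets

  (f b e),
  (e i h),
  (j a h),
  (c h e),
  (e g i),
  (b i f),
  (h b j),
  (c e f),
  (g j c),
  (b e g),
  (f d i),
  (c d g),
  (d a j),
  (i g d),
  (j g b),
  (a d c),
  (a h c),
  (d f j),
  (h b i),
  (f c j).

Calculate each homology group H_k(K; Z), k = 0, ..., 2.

H_0 ≅ Z,  H_1 ≅ Z ⊕ Z_2,  H_2 = 0.

Order the vertices as a < b < c < d < e < f < g < h < i < j. Listing each simplex with vertices in this order, K has dimension 2 with simplices:

  0-simplices (10): a, b, c, d, e, f, g, h, i, j
  1-simplices (30): ac, ad, ah, aj, be, bf, bg, bh, bi, bj, cd, ce, cf, cg, ch, cj, df, dg, di, dj, ef, eg, eh, ei, fi, fj, gi, gj, hi, hj
  2-simplices (20): acd, ach, adj, ahj, bef, beg, bfi, bgj, bhi, bhj, cdg, cef, ceh, cfj, cgj, dfi, dfj, dgi, egi, ehi

giving chain groups C_0 ≅ Z^10, C_1 ≅ Z^30, C_2 ≅ Z^20.

The boundary map ∂_1: C_1 → C_0 sends each edge [p,q] (with p < q) to q − p. For instance
  ∂ch = h − c.
This gives a 10×30 integer matrix of rank 9; reducing to Smith normal form yields diagonal entries (1,1,1,1,1,1,1,1,1).

The boundary map ∂_2: C_2 → C_1 sends each 2-simplex [p,q,r] to [q,r] − [p,r] + [p,q]. For instance
  ∂dgi = gi − di + dg,
  ∂bhi = hi − bi + bh.
The resulting 30×20 matrix has rank 20, and its Smith normal form has invariant factors (1,1,1,1,1,1,1,1,1,1,1,1,1,1,1,1,1,1,1,2).

From H_k ≅ ker(∂_k) / im(∂_{k+1}) we obtain:

  H_0: rank C_0 − rank ∂_1 = 10 − 9 = 1, and the invariant factors of ∂_1 are all 1, so H_0 = Z.
  H_1: rank ker ∂_1 − rank ∂_2 = (30 − 9) − 20 = 1, and ∂_2 has invariant factor 2 > 1, so H_1 = Z ⊕ Z_2.
  H_2: rank ker ∂_2 − rank ∂_3 = (20 − 20) − 0 = 0, and there is no ∂_3, so H_2 = 0.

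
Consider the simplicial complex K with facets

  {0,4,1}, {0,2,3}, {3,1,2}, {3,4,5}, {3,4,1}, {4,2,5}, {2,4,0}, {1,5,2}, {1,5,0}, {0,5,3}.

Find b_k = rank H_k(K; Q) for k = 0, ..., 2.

b_0 = 1, b_1 = 0, b_2 = 0.

We work with the vertex ordering 0 < 1 < 2 < 3 < 4 < 5. The simplices of K, each written with vertices in increasing order, are:

  0-simplices (6): [0], [1], [2], [3], [4], [5]
  1-simplices (15): [0,1], [0,2], [0,3], [0,4], [0,5], [1,2], [1,3], [1,4], [1,5], [2,3], [2,4], [2,5], [3,4], [3,5], [4,5]
  2-simplices (10): [0,1,4], [0,1,5], [0,2,3], [0,2,4], [0,3,5], [1,2,3], [1,2,5], [1,3,4], [2,4,5], [3,4,5]

giving chain groups C_0 ≅ Z^6, C_1 ≅ Z^15, C_2 ≅ Z^10.

The boundary map ∂_1: C_1 → C_0 is given by ∂[p,q] = [q] − [p].
The 6×15 boundary matrix has rank 5 and Smith normal form diag(1,1,1,1,1).

The boundary map ∂_2: C_2 → C_1 maps a triangle to the signed sum of its edges. For instance
  ∂[0,2,4] = [2,4] − [0,4] + [0,2],
  ∂[1,2,3] = [2,3] − [1,3] + [1,2].
The resulting 15×10 matrix has rank 10, and its Smith normal form has invariant factors (1,1,1,1,1,1,1,1,1,2).

Reading off H_k = ker ∂_k / im ∂_{k+1}:

  H_0: rank C_0 − rank ∂_1 = 6 − 5 = 1, and the invariant factors of ∂_1 are all 1, so H_0 = Z.
  H_1: rank ker ∂_1 − rank ∂_2 = (15 − 5) − 10 = 0, and ∂_2 has invariant factor 2 > 1, so H_1 = Z/2Z.
  H_2: rank ker ∂_2 − rank ∂_3 = (10 − 10) − 0 = 0, and there is no ∂_3, so H_2 = 0.

Hence the Betti numbers are b_0 = 1, b_1 = 0, b_2 = 0.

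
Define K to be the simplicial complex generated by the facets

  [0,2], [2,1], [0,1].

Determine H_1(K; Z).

Fix the vertex order 0 < 1 < 2 and write every simplex with vertices in increasing order. Then dim K = 1 and the simplices of K are:

  0-simplices (3): [0], [1], [2]
  1-simplices (3): [0,1], [0,2], [1,2]

giving chain groups C_0 ≅ Z^3, C_1 ≅ Z^3.

The boundary map ∂_1: C_1 → C_0 maps an edge to its endpoints' difference, ∂[p,q] = q − p.
This gives a 3×3 integer matrix of rank 2; reducing to Smith normal form yields diagonal entries (1,1).

Now H_k = ker ∂_k / im ∂_{k+1}, so:

  H_1: rank ker ∂_1 − rank ∂_2 = (3 − 2) − 0 = 1, and there is no ∂_2, so H_1 = Z.

H_1 = Z.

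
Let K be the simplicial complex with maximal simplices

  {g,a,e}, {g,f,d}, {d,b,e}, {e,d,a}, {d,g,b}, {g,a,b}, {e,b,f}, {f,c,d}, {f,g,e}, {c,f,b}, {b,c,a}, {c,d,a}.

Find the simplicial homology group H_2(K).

Order the vertices as a < b < c < d < e < f < g. Listing each simplex with vertices in this order, K has dimension 2 with simplices:

  0-simplices (7): a, b, c, d, e, f, g
  1-simplices (18): ab, ac, ad, ae, ag, bc, bd, be, bf, bg, cd, cf, de, df, dg, ef, eg, fg
  2-simplices (12): abc, abg, acd, ade, aeg, bcf, bde, bdg, bef, cdf, dfg, efg

Hence C_0 ≅ Z^7, C_1 ≅ Z^18, C_2 ≅ Z^12.

Boundary ∂_1: C_1 → C_0 maps an edge to its endpoints' difference, ∂[p,q] = q − p. For instance
  ∂bg = g − b.
This gives a 7×18 integer matrix of rank 6; reducing to Smith normal form yields diagonal entries (1,1,1,1,1,1).

The boundary map ∂_2: C_2 → C_1 sends each 2-simplex [p,q,r] to [q,r] − [p,r] + [p,q]. For instance
  ∂cdf = df − cf + cd,
  ∂acd = cd − ad + ac.
The 18×12 boundary matrix has rank 12 and Smith normal form diag(1,1,1,1,1,1,1,1,1,1,1,2).

From H_k ≅ ker(∂_k) / im(∂_{k+1}) we obtain:

  H_2: rank ker ∂_2 − rank ∂_3 = (12 − 12) − 0 = 0, and there is no ∂_3, so H_2 = 0.

(K is a triangulation of the real projective plane RP^2.)

H_2 = 0.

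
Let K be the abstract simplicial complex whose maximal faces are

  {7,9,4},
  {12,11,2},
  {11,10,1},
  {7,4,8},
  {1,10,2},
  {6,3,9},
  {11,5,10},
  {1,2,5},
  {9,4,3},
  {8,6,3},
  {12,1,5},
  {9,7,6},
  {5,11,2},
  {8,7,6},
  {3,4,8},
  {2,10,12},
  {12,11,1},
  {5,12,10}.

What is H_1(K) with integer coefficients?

H_1 = Z/2Z.

Take the total order 1 < 2 < 3 < 4 < 5 < 6 < 7 < 8 < 9 < 10 < 11 < 12 on the vertex set. Then K (dimension 2) consists of the simplices:

  0-simplices (12): [1], [2], [3], [4], [5], [6], [7], [8], [9], [10], [11], [12]
  1-simplices (27): (27 of them)
  2-simplices (18): (18 of them)

giving chain groups C_0 ≅ Z^12, C_1 ≅ Z^27, C_2 ≅ Z^18.

The boundary map ∂_1: C_1 → C_0 is given by ∂[p,q] = [q] − [p]. For instance
  ∂[3,4] = [4] − [3].
The 12×27 boundary matrix has rank 10 and Smith normal form diag(1,1,1,1,1,1,1,1,1,1).

The boundary map ∂_2: C_2 → C_1 maps a triangle to the signed sum of its edges. For instance
  ∂[5,10,11] = [10,11] − [5,11] + [5,10],
  ∂[3,4,8] = [4,8] − [3,8] + [3,4].
As a 27×18 matrix over Z this has rank 17, with invariant factors (1,1,1,1,1,1,1,1,1,1,1,1,1,1,1,1,2).

Reading off H_k = ker ∂_k / im ∂_{k+1}:

  H_1: rank ker ∂_1 − rank ∂_2 = (27 − 10) − 17 = 0, and ∂_2 has invariant factor 2 > 1, so H_1 = Z/2Z.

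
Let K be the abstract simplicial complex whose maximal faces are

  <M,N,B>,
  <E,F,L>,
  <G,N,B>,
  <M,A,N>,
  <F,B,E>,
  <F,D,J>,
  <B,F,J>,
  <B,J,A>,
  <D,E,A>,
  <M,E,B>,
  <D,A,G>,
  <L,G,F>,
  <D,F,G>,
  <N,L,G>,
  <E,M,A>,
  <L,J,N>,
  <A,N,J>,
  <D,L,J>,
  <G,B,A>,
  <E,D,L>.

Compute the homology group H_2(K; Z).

Order the vertices as A < B < D < E < F < G < J < L < M < N. Listing each simplex with vertices in this order, K has dimension 2 with simplices:

  0-simplices (10): A, B, D, E, F, G, J, L, M, N
  1-simplices (30): AB, AD, AE, AG, AJ, AM, AN, BE, BF, BG, BJ, BM, BN, DE, DF, DG, DJ, DL, EF, EL, EM, FG, FJ, FL, GL, GN, JL, JN, LN, MN
  2-simplices (20): ABG, ABJ, ADE, ADG, AEM, AJN, AMN, BEF, BEM, BFJ, BGN, BMN, DEL, DFG, DFJ, DJL, EFL, FGL, GLN, JLN

so the chain groups are C_0 ≅ Z^10, C_1 ≅ Z^30, C_2 ≅ Z^20.

∂_1: C_1 → C_0 is given by ∂[p,q] = [q] − [p].
The resulting 10×30 matrix has rank 9, and its Smith normal form has invariant factors (1,1,1,1,1,1,1,1,1).

The boundary map ∂_2: C_2 → C_1 sends each 2-simplex [p,q,r] to [q,r] − [p,r] + [p,q]. For instance
  ∂BMN = MN − BN + BM,
  ∂ABG = BG − AG + AB.
This gives a 30×20 integer matrix of rank 20; reducing to Smith normal form yields diagonal entries (1,1,1,1,1,1,1,1,1,1,1,1,1,1,1,1,1,1,1,2).

Reading off H_k = ker ∂_k / im ∂_{k+1}:

  H_2: rank ker ∂_2 − rank ∂_3 = (20 − 20) − 0 = 0, and there is no ∂_3, so H_2 ≅ 0.

H_2 = 0.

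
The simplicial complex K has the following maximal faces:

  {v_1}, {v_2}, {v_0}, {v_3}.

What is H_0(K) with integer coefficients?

Take the total order v_0 < v_1 < v_2 < v_3 on the vertex set. Then K (dimension 0) consists of the simplices:

  0-simplices (4): [v_0], [v_1], [v_2], [v_3]

so the chain groups are C_0 ≅ Z^4.

Reading off H_k = ker ∂_k / im ∂_{k+1}:

  H_0: rank C_0 − rank ∂_1 = 4 − 0 = 4, and there is no ∂_1, so H_0 ≅ Z^4.

(K is a triangulation of a set of 4 points.)

H_0 = Z^4.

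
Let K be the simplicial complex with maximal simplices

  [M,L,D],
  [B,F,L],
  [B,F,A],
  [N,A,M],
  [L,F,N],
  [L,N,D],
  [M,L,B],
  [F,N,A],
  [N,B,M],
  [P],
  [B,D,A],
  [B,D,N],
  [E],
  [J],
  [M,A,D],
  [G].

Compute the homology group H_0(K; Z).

H_0 = Z^5.

We work with the vertex ordering A < B < D < E < F < G < J < L < M < N < P. The simplices of K, each written with vertices in increasing order, are:

  0-simplices (11): A, B, D, E, F, G, J, L, M, N, P
  1-simplices (18): AB, AD, AF, AM, AN, BD, BF, BL, BM, BN, DL, DM, DN, FL, FN, LM, LN, MN
  2-simplices (12): ABD, ABF, ADM, AFN, AMN, BDN, BFL, BLM, BMN, DLM, DLN, FLN

giving chain groups C_0 ≅ Z^11, C_1 ≅ Z^18, C_2 ≅ Z^12.

∂_1: C_1 → C_0 sends each edge [p,q] (with p < q) to q − p. For instance
  ∂BM = M − B.
This gives a 11×18 integer matrix of rank 6; reducing to Smith normal form yields diagonal entries (1,1,1,1,1,1).

Boundary ∂_2: C_2 → C_1 sends each 2-simplex [p,q,r] to [q,r] − [p,r] + [p,q]. For instance
  ∂DLN = LN − DN + DL,
  ∂BLM = LM − BM + BL.
The resulting 18×12 matrix has rank 12, and its Smith normal form has invariant factors (1,1,1,1,1,1,1,1,1,1,1,2).

Computing H_k = (kernel of ∂_k) / (image of ∂_{k+1}):

  H_0: rank C_0 − rank ∂_1 = 11 − 6 = 5, and the invariant factors of ∂_1 are all 1, so H_0 ≅ Z^5.

(K is a triangulation of the disjoint union of the real projective plane RP^2 and a set of 4 points.)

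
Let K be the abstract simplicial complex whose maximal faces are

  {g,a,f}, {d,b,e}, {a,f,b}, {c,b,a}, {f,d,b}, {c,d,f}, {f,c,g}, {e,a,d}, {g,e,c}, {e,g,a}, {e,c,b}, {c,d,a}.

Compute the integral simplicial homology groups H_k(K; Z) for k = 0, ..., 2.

H_0 ≅ Z,  H_1 ≅ Z/2Z,  H_2 = 0.

We work with the vertex ordering a < b < c < d < e < f < g. The simplices of K, each written with vertices in increasing order, are:

  0-simplices (7): a, b, c, d, e, f, g
  1-simplices (18): ab, ac, ad, ae, af, ag, bc, bd, be, bf, cd, ce, cf, cg, de, df, eg, fg
  2-simplices (12): abc, abf, acd, ade, aeg, afg, bce, bde, bdf, cdf, ceg, cfg

Hence C_0 ≅ Z^7, C_1 ≅ Z^18, C_2 ≅ Z^12.

Boundary ∂_1: C_1 → C_0 is given by ∂[p,q] = [q] − [p]. For instance
  ∂ab = b − a.
As a 7×18 matrix over Z this has rank 6, with invariant factors (1,1,1,1,1,1).

The boundary map ∂_2: C_2 → C_1 maps a triangle to the signed sum of its edges. For instance
  ∂abc = bc − ac + ab,
  ∂aeg = eg − ag + ae.
This gives a 18×12 integer matrix of rank 12; reducing to Smith normal form yields diagonal entries (1,1,1,1,1,1,1,1,1,1,1,2).

Now H_k = ker ∂_k / im ∂_{k+1}, so:

  H_0: rank C_0 − rank ∂_1 = 7 − 6 = 1, and the invariant factors of ∂_1 are all 1, so H_0 ≅ Z.
  H_1: rank ker ∂_1 − rank ∂_2 = (18 − 6) − 12 = 0, and ∂_2 has invariant factor 2 > 1, so H_1 ≅ Z/2Z.
  H_2: rank ker ∂_2 − rank ∂_3 = (12 − 12) − 0 = 0, and there is no ∂_3, so H_2 ≅ 0.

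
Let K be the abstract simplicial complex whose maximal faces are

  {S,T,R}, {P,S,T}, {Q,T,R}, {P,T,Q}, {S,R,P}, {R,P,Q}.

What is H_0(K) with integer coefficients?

H_0 = Z.

Take the total order P < Q < R < S < T on the vertex set. Then K (dimension 2) consists of the simplices:

  0-simplices (5): P, Q, R, S, T
  1-simplices (9): PQ, PR, PS, PT, QR, QT, RS, RT, ST
  2-simplices (6): PQR, PQT, PRS, PST, QRT, RST

so the chain groups are C_0 ≅ Z^5, C_1 ≅ Z^9, C_2 ≅ Z^6.

∂_1: C_1 → C_0 sends each edge [p,q] (with p < q) to q − p.
The resulting 5×9 matrix has rank 4, and its Smith normal form has invariant factors (1,1,1,1).

The boundary map ∂_2: C_2 → C_1 acts by ∂[p,q,r] = [q,r] − [p,r] + [p,q]. For instance
  ∂PQR = QR − PR + PQ,
  ∂PQT = QT − PT + PQ.
The resulting 9×6 matrix has rank 5, and its Smith normal form has invariant factors (1,1,1,1,1).

Reading off H_k = ker ∂_k / im ∂_{k+1}:

  H_0: rank C_0 − rank ∂_1 = 5 − 4 = 1, and the invariant factors of ∂_1 are all 1, so H_0 ≅ Z.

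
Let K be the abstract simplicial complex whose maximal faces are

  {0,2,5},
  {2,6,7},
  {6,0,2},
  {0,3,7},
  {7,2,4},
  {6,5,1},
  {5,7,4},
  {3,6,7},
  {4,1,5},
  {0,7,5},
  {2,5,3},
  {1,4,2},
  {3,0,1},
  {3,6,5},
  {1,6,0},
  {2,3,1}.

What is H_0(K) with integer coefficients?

Take the total order 0 < 1 < 2 < 3 < 4 < 5 < 6 < 7 on the vertex set. Then K (dimension 2) consists of the simplices:

  0-simplices (8): [0], [1], [2], [3], [4], [5], [6], [7]
  1-simplices (24): (24 of them)
  2-simplices (16): [0,1,3], [0,1,6], [0,2,5], [0,2,6], [0,3,7], [0,5,7], [1,2,3], [1,2,4], [1,4,5], [1,5,6], [2,3,5], [2,4,7], [2,6,7], [3,5,6], [3,6,7], [4,5,7]

giving chain groups C_0 ≅ Z^8, C_1 ≅ Z^24, C_2 ≅ Z^16.

Boundary ∂_1: C_1 → C_0 sends each edge [p,q] (with p < q) to q − p. For instance
  ∂[2,4] = [4] − [2].
The resulting 8×24 matrix has rank 7, and its Smith normal form has invariant factors (1,1,1,1,1,1,1).

∂_2: C_2 → C_1 acts by ∂[p,q,r] = [q,r] − [p,r] + [p,q]. For instance
  ∂[0,3,7] = [3,7] − [0,7] + [0,3],
  ∂[2,6,7] = [6,7] − [2,7] + [2,6].
This gives a 24×16 integer matrix of rank 15; reducing to Smith normal form yields diagonal entries (1,1,1,1,1,1,1,1,1,1,1,1,1,1,1).

Reading off H_k = ker ∂_k / im ∂_{k+1}:

  H_0: rank C_0 − rank ∂_1 = 8 − 7 = 1, and the invariant factors of ∂_1 are all 1, so H_0 ≅ Z.

(K is a triangulation of the torus T^2.)

H_0 ≅ Z.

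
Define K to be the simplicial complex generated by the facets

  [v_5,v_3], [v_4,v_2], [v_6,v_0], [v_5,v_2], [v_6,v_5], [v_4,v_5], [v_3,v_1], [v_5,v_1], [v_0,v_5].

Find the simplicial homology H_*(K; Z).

H_0 = Z,  H_1 = Z^3.

Order the vertices as v_0 < v_1 < v_2 < v_3 < v_4 < v_5 < v_6. Listing each simplex with vertices in this order, K has dimension 1 with simplices:

  0-simplices (7): [v_0], [v_1], [v_2], [v_3], [v_4], [v_5], [v_6]
  1-simplices (9): [v_0,v_5], [v_0,v_6], [v_1,v_3], [v_1,v_5], [v_2,v_4], [v_2,v_5], [v_3,v_5], [v_4,v_5], [v_5,v_6]

so the chain groups are C_0 ≅ Z^7, C_1 ≅ Z^9.

Boundary ∂_1: C_1 → C_0 is given by ∂[p,q] = [q] − [p]. For instance
  ∂[v_0,v_5] = [v_5] − [v_0].
The resulting 7×9 matrix has rank 6, and its Smith normal form has invariant factors (1,1,1,1,1,1).

From H_k ≅ ker(∂_k) / im(∂_{k+1}) we obtain:

  H_0: rank C_0 − rank ∂_1 = 7 − 6 = 1, and the invariant factors of ∂_1 are all 1, so H_0 = Z.
  H_1: rank ker ∂_1 − rank ∂_2 = (9 − 6) − 0 = 3, and there is no ∂_2, so H_1 = Z^3.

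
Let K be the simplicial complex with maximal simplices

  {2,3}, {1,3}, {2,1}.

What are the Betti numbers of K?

b_0 = 1, b_1 = 1.

Fix the vertex order 1 < 2 < 3 and write every simplex with vertices in increasing order. Then dim K = 1 and the simplices of K are:

  0-simplices (3): [1], [2], [3]
  1-simplices (3): [1,2], [1,3], [2,3]

so the chain groups are C_0 ≅ Z^3, C_1 ≅ Z^3.

Boundary ∂_1: C_1 → C_0 is given by ∂[p,q] = [q] − [p]. For instance
  ∂[1,2] = [2] − [1].
This gives a 3×3 integer matrix of rank 2; reducing to Smith normal form yields diagonal entries (1,1).

Now H_k = ker ∂_k / im ∂_{k+1}, so:

  H_0: rank C_0 − rank ∂_1 = 3 − 2 = 1, and the invariant factors of ∂_1 are all 1, so H_0 = Z.
  H_1: rank ker ∂_1 − rank ∂_2 = (3 − 2) − 0 = 1, and there is no ∂_2, so H_1 = Z.

(K is a triangulation of the circle S^1.)

Hence the Betti numbers are b_0 = 1, b_1 = 1.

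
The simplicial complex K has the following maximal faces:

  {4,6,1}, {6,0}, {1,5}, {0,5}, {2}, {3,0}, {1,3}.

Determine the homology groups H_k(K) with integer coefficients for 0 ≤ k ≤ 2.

H_0 = Z^2,  H_1 = Z^2,  H_2 = 0.

Take the total order 0 < 1 < 2 < 3 < 4 < 5 < 6 on the vertex set. Then K (dimension 2) consists of the simplices:

  0-simplices (7): [0], [1], [2], [3], [4], [5], [6]
  1-simplices (8): [0,3], [0,5], [0,6], [1,3], [1,4], [1,5], [1,6], [4,6]
  2-simplices (1): [1,4,6]

Hence C_0 ≅ Z^7, C_1 ≅ Z^8, C_2 ≅ Z^1.

The boundary map ∂_1: C_1 → C_0 sends each edge [p,q] (with p < q) to q − p.
The 7×8 boundary matrix has rank 5 and Smith normal form diag(1,1,1,1,1).

∂_2: C_2 → C_1 acts by ∂[p,q,r] = [q,r] − [p,r] + [p,q]. For instance
  ∂[1,4,6] = [4,6] − [1,6] + [1,4].
As a 8×1 matrix over Z this has rank 1, with invariant factors (1).

From H_k ≅ ker(∂_k) / im(∂_{k+1}) we obtain:

  H_0: rank C_0 − rank ∂_1 = 7 − 5 = 2, and the invariant factors of ∂_1 are all 1, so H_0 = Z^2.
  H_1: rank ker ∂_1 − rank ∂_2 = (8 − 5) − 1 = 2, and the invariant factors of ∂_2 are all 1, so H_1 = Z^2.
  H_2: rank ker ∂_2 − rank ∂_3 = (1 − 1) − 0 = 0, and there is no ∂_3, so H_2 = 0.

As a check, the Euler characteristic is 7 − 8 + 1 = 0, which agrees with 2 − 2 + 0 = 0.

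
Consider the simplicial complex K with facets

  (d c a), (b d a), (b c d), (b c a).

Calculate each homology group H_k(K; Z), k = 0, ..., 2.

Order the vertices as a < b < c < d. Listing each simplex with vertices in this order, K has dimension 2 with simplices:

  0-simplices (4): a, b, c, d
  1-simplices (6): ab, ac, ad, bc, bd, cd
  2-simplices (4): abc, abd, acd, bcd

so the chain groups are C_0 ≅ Z^4, C_1 ≅ Z^6, C_2 ≅ Z^4.

The boundary map ∂_1: C_1 → C_0 is given by ∂[p,q] = [q] − [p].
As a 4×6 matrix over Z this has rank 3, with invariant factors (1,1,1).

The boundary map ∂_2: C_2 → C_1 maps a triangle to the signed sum of its edges. For instance
  ∂bcd = cd − bd + bc,
  ∂acd = cd − ad + ac.
The 6×4 boundary matrix has rank 3 and Smith normal form diag(1,1,1).

Now H_k = ker ∂_k / im ∂_{k+1}, so:

  H_0: rank C_0 − rank ∂_1 = 4 − 3 = 1, and the invariant factors of ∂_1 are all 1, so H_0 ≅ Z.
  H_1: rank ker ∂_1 − rank ∂_2 = (6 − 3) − 3 = 0, and the invariant factors of ∂_2 are all 1, so H_1 ≅ 0.
  H_2: rank ker ∂_2 − rank ∂_3 = (4 − 3) − 0 = 1, and there is no ∂_3, so H_2 ≅ Z.

As a check, the Euler characteristic is 4 − 6 + 4 = 2, which agrees with 1 − 0 + 1 = 2.

H_0 = Z,  H_1 = 0,  H_2 = Z.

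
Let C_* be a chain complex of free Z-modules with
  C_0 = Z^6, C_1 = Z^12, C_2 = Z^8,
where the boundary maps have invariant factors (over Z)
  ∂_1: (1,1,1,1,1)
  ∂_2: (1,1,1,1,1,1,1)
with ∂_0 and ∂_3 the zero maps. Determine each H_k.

H_0: b_0 = 6 − 0 − 5 = 1; torsion from ∂_1 factors > 1: none. So H_0 = Z.
H_1: b_1 = 12 − 5 − 7 = 0; torsion from ∂_2 factors > 1: none. So H_1 = 0.
H_2: b_2 = 8 − 7 − 0 = 1; torsion from ∂_3 factors > 1: none. So H_2 = Z.

H_0 = Z,  H_1 = 0,  H_2 = Z.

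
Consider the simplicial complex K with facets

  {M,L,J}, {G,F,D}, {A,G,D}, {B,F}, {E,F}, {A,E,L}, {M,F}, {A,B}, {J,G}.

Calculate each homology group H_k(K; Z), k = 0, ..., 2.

Fix the vertex order A < B < D < E < F < G < J < L < M and write every simplex with vertices in increasing order. Then dim K = 2 and the simplices of K are:

  0-simplices (9): A, B, D, E, F, G, J, L, M
  1-simplices (16): AB, AD, AE, AG, AL, BF, DF, DG, EF, EL, FG, FM, GJ, JL, JM, LM
  2-simplices (4): ADG, AEL, DFG, JLM

giving chain groups C_0 ≅ Z^9, C_1 ≅ Z^16, C_2 ≅ Z^4.

The boundary map ∂_1: C_1 → C_0 maps an edge to its endpoints' difference, ∂[p,q] = q − p. For instance
  ∂JL = L − J.
As a 9×16 matrix over Z this has rank 8, with invariant factors (1,1,1,1,1,1,1,1).

The boundary map ∂_2: C_2 → C_1 sends each 2-simplex [p,q,r] to [q,r] − [p,r] + [p,q]. For instance
  ∂AEL = EL − AL + AE,
  ∂ADG = DG − AG + AD.
As a 16×4 matrix over Z this has rank 4, with invariant factors (1,1,1,1).

Now H_k = ker ∂_k / im ∂_{k+1}, so:

  H_0: rank C_0 − rank ∂_1 = 9 − 8 = 1, and the invariant factors of ∂_1 are all 1, so H_0 ≅ Z.
  H_1: rank ker ∂_1 − rank ∂_2 = (16 − 8) − 4 = 4, and the invariant factors of ∂_2 are all 1, so H_1 ≅ Z^4.
  H_2: rank ker ∂_2 − rank ∂_3 = (4 − 4) − 0 = 0, and there is no ∂_3, so H_2 ≅ 0.

H_0 = Z,  H_1 = Z^4,  H_2 = 0.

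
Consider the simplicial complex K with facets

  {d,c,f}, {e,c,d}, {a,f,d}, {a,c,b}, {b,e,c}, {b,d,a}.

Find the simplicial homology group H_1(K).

K has 6 vertices, 12 edges, 6 triangles.
rank ∂_1 = 5, rank ∂_2 = 6 ⇒ b_1 = 12 − 5 − 6 = 1; all invariant factors of ∂_2 are 1 so no torsion. So H_1 ≅ Z.

H_1 ≅ Z.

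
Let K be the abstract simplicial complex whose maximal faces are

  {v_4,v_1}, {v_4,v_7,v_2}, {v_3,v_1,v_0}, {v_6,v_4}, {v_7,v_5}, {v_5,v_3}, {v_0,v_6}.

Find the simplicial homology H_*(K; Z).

H_0 ≅ Z,  H_1 ≅ Z^2,  H_2 = 0.

Take the total order v_0 < v_1 < v_2 < v_3 < v_4 < v_5 < v_6 < v_7 on the vertex set. Then K (dimension 2) consists of the simplices:

  0-simplices (8): [v_0], [v_1], [v_2], [v_3], [v_4], [v_5], [v_6], [v_7]
  1-simplices (11): [v_0,v_1], [v_0,v_3], [v_0,v_6], [v_1,v_3], [v_1,v_4], [v_2,v_4], [v_2,v_7], [v_3,v_5], [v_4,v_6], [v_4,v_7], [v_5,v_7]
  2-simplices (2): [v_0,v_1,v_3], [v_2,v_4,v_7]

Hence C_0 ≅ Z^8, C_1 ≅ Z^11, C_2 ≅ Z^2.

∂_1: C_1 → C_0 maps an edge to its endpoints' difference, ∂[p,q] = q − p.
The resulting 8×11 matrix has rank 7, and its Smith normal form has invariant factors (1,1,1,1,1,1,1).

Boundary ∂_2: C_2 → C_1 maps a triangle to the signed sum of its edges. For instance
  ∂[v_0,v_1,v_3] = [v_1,v_3] − [v_0,v_3] + [v_0,v_1],
  ∂[v_2,v_4,v_7] = [v_4,v_7] − [v_2,v_7] + [v_2,v_4].
The resulting 11×2 matrix has rank 2, and its Smith normal form has invariant factors (1,1).

Computing H_k = (kernel of ∂_k) / (image of ∂_{k+1}):

  H_0: rank C_0 − rank ∂_1 = 8 − 7 = 1, and the invariant factors of ∂_1 are all 1, so H_0 = Z.
  H_1: rank ker ∂_1 − rank ∂_2 = (11 − 7) − 2 = 2, and the invariant factors of ∂_2 are all 1, so H_1 = Z^2.
  H_2: rank ker ∂_2 − rank ∂_3 = (2 − 2) − 0 = 0, and there is no ∂_3, so H_2 = 0.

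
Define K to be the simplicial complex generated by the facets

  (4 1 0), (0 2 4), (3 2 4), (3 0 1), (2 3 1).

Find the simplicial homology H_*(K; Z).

H_0 ≅ Z,  H_1 ≅ Z,  H_2 = 0.

We work with the vertex ordering 0 < 1 < 2 < 3 < 4. The simplices of K, each written with vertices in increasing order, are:

  0-simplices (5): [0], [1], [2], [3], [4]
  1-simplices (10): [0,1], [0,2], [0,3], [0,4], [1,2], [1,3], [1,4], [2,3], [2,4], [3,4]
  2-simplices (5): [0,1,3], [0,1,4], [0,2,4], [1,2,3], [2,3,4]

Hence C_0 ≅ Z^5, C_1 ≅ Z^10, C_2 ≅ Z^5.

Boundary ∂_1: C_1 → C_0 is given by ∂[p,q] = [q] − [p].
The 5×10 boundary matrix has rank 4 and Smith normal form diag(1,1,1,1).

∂_2: C_2 → C_1 sends each 2-simplex [p,q,r] to [q,r] − [p,r] + [p,q]. For instance
  ∂[1,2,3] = [2,3] − [1,3] + [1,2],
  ∂[0,1,3] = [1,3] − [0,3] + [0,1].
The resulting 10×5 matrix has rank 5, and its Smith normal form has invariant factors (1,1,1,1,1).

Now H_k = ker ∂_k / im ∂_{k+1}, so:

  H_0: rank C_0 − rank ∂_1 = 5 − 4 = 1, and the invariant factors of ∂_1 are all 1, so H_0 = Z.
  H_1: rank ker ∂_1 − rank ∂_2 = (10 − 4) − 5 = 1, and the invariant factors of ∂_2 are all 1, so H_1 = Z.
  H_2: rank ker ∂_2 − rank ∂_3 = (5 − 5) − 0 = 0, and there is no ∂_3, so H_2 = 0.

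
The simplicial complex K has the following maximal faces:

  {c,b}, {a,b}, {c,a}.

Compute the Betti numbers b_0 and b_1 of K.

b_0 = 1, b_1 = 1.

Order the vertices as a < b < c. Listing each simplex with vertices in this order, K has dimension 1 with simplices:

  0-simplices (3): a, b, c
  1-simplices (3): ab, ac, bc

Hence C_0 ≅ Z^3, C_1 ≅ Z^3.

The boundary map ∂_1: C_1 → C_0 maps an edge to its endpoints' difference, ∂[p,q] = q − p.
This gives a 3×3 integer matrix of rank 2; reducing to Smith normal form yields diagonal entries (1,1).

Reading off H_k = ker ∂_k / im ∂_{k+1}:

  H_0: rank C_0 − rank ∂_1 = 3 − 2 = 1, and the invariant factors of ∂_1 are all 1, so H_0 = Z.
  H_1: rank ker ∂_1 − rank ∂_2 = (3 − 2) − 0 = 1, and there is no ∂_2, so H_1 = Z.

Hence the Betti numbers are b_0 = 1, b_1 = 1.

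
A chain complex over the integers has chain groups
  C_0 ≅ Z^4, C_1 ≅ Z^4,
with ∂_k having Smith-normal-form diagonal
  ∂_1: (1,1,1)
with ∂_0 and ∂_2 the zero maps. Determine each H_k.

H_0 ≅ Z,  H_1 ≅ Z.

H_0: b_0 = 4 − 0 − 3 = 1; torsion from ∂_1 factors > 1: none. So H_0 ≅ Z.
H_1: b_1 = 4 − 3 − 0 = 1; torsion from ∂_2 factors > 1: none. So H_1 ≅ Z.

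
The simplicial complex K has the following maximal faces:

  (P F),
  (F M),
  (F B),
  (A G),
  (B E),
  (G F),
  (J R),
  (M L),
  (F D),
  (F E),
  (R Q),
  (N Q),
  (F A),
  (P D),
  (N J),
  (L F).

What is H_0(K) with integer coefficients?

H_0 ≅ Z^2.

Fix the vertex order A < B < D < E < F < G < J < L < M < N < P < Q < R and write every simplex with vertices in increasing order. Then dim K = 1 and the simplices of K are:

  0-simplices (13): A, B, D, E, F, G, J, L, M, N, P, Q, R
  1-simplices (16): AF, AG, BE, BF, DF, DP, EF, FG, FL, FM, FP, JN, JR, LM, NQ, QR

so the chain groups are C_0 ≅ Z^13, C_1 ≅ Z^16.

Boundary ∂_1: C_1 → C_0 maps an edge to its endpoints' difference, ∂[p,q] = q − p. For instance
  ∂FG = G − F.
The 13×16 boundary matrix has rank 11 and Smith normal form diag(1,1,1,1,1,1,1,1,1,1,1).

Now H_k = ker ∂_k / im ∂_{k+1}, so:

  H_0: rank C_0 − rank ∂_1 = 13 − 11 = 2, and the invariant factors of ∂_1 are all 1, so H_0 = Z^2.

(K is a triangulation of the disjoint union of the circle S^1 and a wedge of 4 circles.)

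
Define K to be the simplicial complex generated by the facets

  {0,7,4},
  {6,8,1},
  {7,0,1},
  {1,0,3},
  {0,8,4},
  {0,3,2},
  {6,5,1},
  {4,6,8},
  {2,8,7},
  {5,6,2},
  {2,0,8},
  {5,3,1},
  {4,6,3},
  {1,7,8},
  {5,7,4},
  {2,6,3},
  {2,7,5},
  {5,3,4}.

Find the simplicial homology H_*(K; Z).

Fix the vertex order 0 < 1 < 2 < 3 < 4 < 5 < 6 < 7 < 8 and write every simplex with vertices in increasing order. Then dim K = 2 and the simplices of K are:

  0-simplices (9): [0], [1], [2], [3], [4], [5], [6], [7], [8]
  1-simplices (27): (27 of them)
  2-simplices (18): [0,1,3], [0,1,7], [0,2,3], [0,2,8], [0,4,7], [0,4,8], [1,3,5], [1,5,6], [1,6,8], [1,7,8], [2,3,6], [2,5,6], [2,5,7], [2,7,8], [3,4,5], [3,4,6], [4,5,7], [4,6,8]

Hence C_0 ≅ Z^9, C_1 ≅ Z^27, C_2 ≅ Z^18.

Boundary ∂_1: C_1 → C_0 maps an edge to its endpoints' difference, ∂[p,q] = q − p. For instance
  ∂[0,2] = [2] − [0].
This gives a 9×27 integer matrix of rank 8; reducing to Smith normal form yields diagonal entries (1,1,1,1,1,1,1,1).

The boundary map ∂_2: C_2 → C_1 maps a triangle to the signed sum of its edges. For instance
  ∂[0,1,3] = [1,3] − [0,3] + [0,1],
  ∂[2,3,6] = [3,6] − [2,6] + [2,3].
The resulting 27×18 matrix has rank 18, and its Smith normal form has invariant factors (1,1,1,1,1,1,1,1,1,1,1,1,1,1,1,1,1,2).

Reading off H_k = ker ∂_k / im ∂_{k+1}:

  H_0: rank C_0 − rank ∂_1 = 9 − 8 = 1, and the invariant factors of ∂_1 are all 1, so H_0 = Z.
  H_1: rank ker ∂_1 − rank ∂_2 = (27 − 8) − 18 = 1, and ∂_2 has invariant factor 2 > 1, so H_1 = Z ⊕ Z/2.
  H_2: rank ker ∂_2 − rank ∂_3 = (18 − 18) − 0 = 0, and there is no ∂_3, so H_2 = 0.

As a check, the Euler characteristic is 9 − 27 + 18 = 0, which agrees with 1 − 1 + 0 = 0.
(K is a triangulation of the Klein bottle.)

H_0 = Z,  H_1 = Z ⊕ Z/2,  H_2 = 0.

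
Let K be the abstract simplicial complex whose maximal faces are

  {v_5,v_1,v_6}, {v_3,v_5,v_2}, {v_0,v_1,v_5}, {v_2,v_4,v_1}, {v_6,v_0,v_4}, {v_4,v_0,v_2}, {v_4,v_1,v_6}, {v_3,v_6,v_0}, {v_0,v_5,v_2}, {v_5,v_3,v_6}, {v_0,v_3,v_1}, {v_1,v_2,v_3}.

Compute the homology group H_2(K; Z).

H_2 ≅ 0.

K has 7 vertices, 18 edges, 12 triangles.
rank ∂_2 = 12, rank ∂_3 = 0 ⇒ b_2 = 12 − 12 − 0 = 0. So H_2 = 0.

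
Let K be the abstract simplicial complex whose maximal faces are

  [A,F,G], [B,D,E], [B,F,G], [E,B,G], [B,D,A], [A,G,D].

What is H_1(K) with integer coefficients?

Take the total order A < B < D < E < F < G on the vertex set. Then K (dimension 2) consists of the simplices:

  0-simplices (6): A, B, D, E, F, G
  1-simplices (12): AB, AD, AF, AG, BD, BE, BF, BG, DE, DG, EG, FG
  2-simplices (6): ABD, ADG, AFG, BDE, BEG, BFG

Hence C_0 ≅ Z^6, C_1 ≅ Z^12, C_2 ≅ Z^6.

Boundary ∂_1: C_1 → C_0 sends each edge [p,q] (with p < q) to q − p.
As a 6×12 matrix over Z this has rank 5, with invariant factors (1,1,1,1,1).

Boundary ∂_2: C_2 → C_1 sends each 2-simplex [p,q,r] to [q,r] − [p,r] + [p,q]. For instance
  ∂BFG = FG − BG + BF,
  ∂ABD = BD − AD + AB.
The 12×6 boundary matrix has rank 6 and Smith normal form diag(1,1,1,1,1,1).

Now H_k = ker ∂_k / im ∂_{k+1}, so:

  H_1: rank ker ∂_1 − rank ∂_2 = (12 − 5) − 6 = 1, and the invariant factors of ∂_2 are all 1, so H_1 ≅ Z.

(K is a triangulation of the cylinder S^1 x I.)

H_1 ≅ Z.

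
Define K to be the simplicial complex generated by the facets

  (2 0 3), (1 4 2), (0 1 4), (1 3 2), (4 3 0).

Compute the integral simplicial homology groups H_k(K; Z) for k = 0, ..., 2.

Fix the vertex order 0 < 1 < 2 < 3 < 4 and write every simplex with vertices in increasing order. Then dim K = 2 and the simplices of K are:

  0-simplices (5): [0], [1], [2], [3], [4]
  1-simplices (10): [0,1], [0,2], [0,3], [0,4], [1,2], [1,3], [1,4], [2,3], [2,4], [3,4]
  2-simplices (5): [0,1,4], [0,2,3], [0,3,4], [1,2,3], [1,2,4]

so the chain groups are C_0 ≅ Z^5, C_1 ≅ Z^10, C_2 ≅ Z^5.

∂_1: C_1 → C_0 is given by ∂[p,q] = [q] − [p].
This gives a 5×10 integer matrix of rank 4; reducing to Smith normal form yields diagonal entries (1,1,1,1).

Boundary ∂_2: C_2 → C_1 maps a triangle to the signed sum of its edges. For instance
  ∂[1,2,4] = [2,4] − [1,4] + [1,2],
  ∂[0,1,4] = [1,4] − [0,4] + [0,1].
The 10×5 boundary matrix has rank 5 and Smith normal form diag(1,1,1,1,1).

Reading off H_k = ker ∂_k / im ∂_{k+1}:

  H_0: rank C_0 − rank ∂_1 = 5 − 4 = 1, and the invariant factors of ∂_1 are all 1, so H_0 = Z.
  H_1: rank ker ∂_1 − rank ∂_2 = (10 − 4) − 5 = 1, and the invariant factors of ∂_2 are all 1, so H_1 = Z.
  H_2: rank ker ∂_2 − rank ∂_3 = (5 − 5) − 0 = 0, and there is no ∂_3, so H_2 = 0.

H_0 ≅ Z,  H_1 ≅ Z,  H_2 = 0.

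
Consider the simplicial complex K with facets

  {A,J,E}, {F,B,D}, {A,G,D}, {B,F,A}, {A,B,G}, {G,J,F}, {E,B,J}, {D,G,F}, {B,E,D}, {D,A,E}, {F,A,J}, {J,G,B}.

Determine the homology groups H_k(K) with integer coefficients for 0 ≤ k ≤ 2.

H_0 ≅ Z,  H_1 ≅ Z/2,  H_2 = 0.

Fix the vertex order A < B < D < E < F < G < J and write every simplex with vertices in increasing order. Then dim K = 2 and the simplices of K are:

  0-simplices (7): A, B, D, E, F, G, J
  1-simplices (18): AB, AD, AE, AF, AG, AJ, BD, BE, BF, BG, BJ, DE, DF, DG, EJ, FG, FJ, GJ
  2-simplices (12): ABF, ABG, ADE, ADG, AEJ, AFJ, BDE, BDF, BEJ, BGJ, DFG, FGJ

giving chain groups C_0 ≅ Z^7, C_1 ≅ Z^18, C_2 ≅ Z^12.

The boundary map ∂_1: C_1 → C_0 sends each edge [p,q] (with p < q) to q − p. For instance
  ∂EJ = J − E.
The resulting 7×18 matrix has rank 6, and its Smith normal form has invariant factors (1,1,1,1,1,1).

Boundary ∂_2: C_2 → C_1 acts by ∂[p,q,r] = [q,r] − [p,r] + [p,q]. For instance
  ∂ABG = BG − AG + AB,
  ∂ADG = DG − AG + AD.
The resulting 18×12 matrix has rank 12, and its Smith normal form has invariant factors (1,1,1,1,1,1,1,1,1,1,1,2).

From H_k ≅ ker(∂_k) / im(∂_{k+1}) we obtain:

  H_0: rank C_0 − rank ∂_1 = 7 − 6 = 1, and the invariant factors of ∂_1 are all 1, so H_0 ≅ Z.
  H_1: rank ker ∂_1 − rank ∂_2 = (18 − 6) − 12 = 0, and ∂_2 has invariant factor 2 > 1, so H_1 ≅ Z/2.
  H_2: rank ker ∂_2 − rank ∂_3 = (12 − 12) − 0 = 0, and there is no ∂_3, so H_2 ≅ 0.

As a check, the Euler characteristic is 7 − 18 + 12 = 1, which agrees with 1 − 0 + 0 = 1.
(K is a triangulation of the real projective plane RP^2.)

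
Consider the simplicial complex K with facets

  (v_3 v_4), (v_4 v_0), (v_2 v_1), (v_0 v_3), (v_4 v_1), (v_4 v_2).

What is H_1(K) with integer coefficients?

We work with the vertex ordering v_0 < v_1 < v_2 < v_3 < v_4. The simplices of K, each written with vertices in increasing order, are:

  0-simplices (5): [v_0], [v_1], [v_2], [v_3], [v_4]
  1-simplices (6): [v_0,v_3], [v_0,v_4], [v_1,v_2], [v_1,v_4], [v_2,v_4], [v_3,v_4]

Hence C_0 ≅ Z^5, C_1 ≅ Z^6.

Boundary ∂_1: C_1 → C_0 sends each edge [p,q] (with p < q) to q − p. For instance
  ∂[v_3,v_4] = [v_4] − [v_3].
The 5×6 boundary matrix has rank 4 and Smith normal form diag(1,1,1,1).

Now H_k = ker ∂_k / im ∂_{k+1}, so:

  H_1: rank ker ∂_1 − rank ∂_2 = (6 − 4) − 0 = 2, and there is no ∂_2, so H_1 ≅ Z^2.

(K is a triangulation of a wedge of 2 circles.)

H_1 = Z^2.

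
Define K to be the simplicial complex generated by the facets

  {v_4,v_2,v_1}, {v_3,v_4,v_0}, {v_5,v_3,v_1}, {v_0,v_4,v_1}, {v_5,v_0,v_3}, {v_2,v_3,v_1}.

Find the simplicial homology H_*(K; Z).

Order the vertices as v_0 < v_1 < v_2 < v_3 < v_4 < v_5. Listing each simplex with vertices in this order, K has dimension 2 with simplices:

  0-simplices (6): [v_0], [v_1], [v_2], [v_3], [v_4], [v_5]
  1-simplices (12): [v_0,v_1], [v_0,v_3], [v_0,v_4], [v_0,v_5], [v_1,v_2], [v_1,v_3], [v_1,v_4], [v_1,v_5], [v_2,v_3], [v_2,v_4], [v_3,v_4], [v_3,v_5]
  2-simplices (6): [v_0,v_1,v_4], [v_0,v_3,v_4], [v_0,v_3,v_5], [v_1,v_2,v_3], [v_1,v_2,v_4], [v_1,v_3,v_5]

giving chain groups C_0 ≅ Z^6, C_1 ≅ Z^12, C_2 ≅ Z^6.

Boundary ∂_1: C_1 → C_0 is given by ∂[p,q] = [q] − [p]. For instance
  ∂[v_0,v_1] = [v_1] − [v_0].
The resulting 6×12 matrix has rank 5, and its Smith normal form has invariant factors (1,1,1,1,1).

∂_2: C_2 → C_1 maps a triangle to the signed sum of its edges. For instance
  ∂[v_1,v_2,v_4] = [v_2,v_4] − [v_1,v_4] + [v_1,v_2],
  ∂[v_0,v_3,v_4] = [v_3,v_4] − [v_0,v_4] + [v_0,v_3].
This gives a 12×6 integer matrix of rank 6; reducing to Smith normal form yields diagonal entries (1,1,1,1,1,1).

Now H_k = ker ∂_k / im ∂_{k+1}, so:

  H_0: rank C_0 − rank ∂_1 = 6 − 5 = 1, and the invariant factors of ∂_1 are all 1, so H_0 = Z.
  H_1: rank ker ∂_1 − rank ∂_2 = (12 − 5) − 6 = 1, and the invariant factors of ∂_2 are all 1, so H_1 = Z.
  H_2: rank ker ∂_2 − rank ∂_3 = (6 − 6) − 0 = 0, and there is no ∂_3, so H_2 = 0.

As a check, the Euler characteristic is 6 − 12 + 6 = 0, which agrees with 1 − 1 + 0 = 0.

H_0 = Z,  H_1 = Z,  H_2 = 0.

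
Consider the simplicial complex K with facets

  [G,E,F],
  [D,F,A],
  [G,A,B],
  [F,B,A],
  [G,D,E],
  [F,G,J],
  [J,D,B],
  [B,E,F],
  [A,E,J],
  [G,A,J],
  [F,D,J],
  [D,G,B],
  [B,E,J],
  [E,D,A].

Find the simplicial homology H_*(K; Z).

Fix the vertex order A < B < D < E < F < G < J and write every simplex with vertices in increasing order. Then dim K = 2 and the simplices of K are:

  0-simplices (7): A, B, D, E, F, G, J
  1-simplices (21): AB, AD, AE, AF, AG, AJ, BD, BE, BF, BG, BJ, DE, DF, DG, DJ, EF, EG, EJ, FG, FJ, GJ
  2-simplices (14): ABF, ABG, ADE, ADF, AEJ, AGJ, BDG, BDJ, BEF, BEJ, DEG, DFJ, EFG, FGJ

so the chain groups are C_0 ≅ Z^7, C_1 ≅ Z^21, C_2 ≅ Z^14.

Boundary ∂_1: C_1 → C_0 maps an edge to its endpoints' difference, ∂[p,q] = q − p.
The 7×21 boundary matrix has rank 6 and Smith normal form diag(1,1,1,1,1,1).

Boundary ∂_2: C_2 → C_1 sends each 2-simplex [p,q,r] to [q,r] − [p,r] + [p,q]. For instance
  ∂BEJ = EJ − BJ + BE,
  ∂BDJ = DJ − BJ + BD.
The 21×14 boundary matrix has rank 13 and Smith normal form diag(1,1,1,1,1,1,1,1,1,1,1,1,1).

Computing H_k = (kernel of ∂_k) / (image of ∂_{k+1}):

  H_0: rank C_0 − rank ∂_1 = 7 − 6 = 1, and the invariant factors of ∂_1 are all 1, so H_0 ≅ Z.
  H_1: rank ker ∂_1 − rank ∂_2 = (21 − 6) − 13 = 2, and the invariant factors of ∂_2 are all 1, so H_1 ≅ Z^2.
  H_2: rank ker ∂_2 − rank ∂_3 = (14 − 13) − 0 = 1, and there is no ∂_3, so H_2 ≅ Z.

(K is a triangulation of the torus T^2.)

H_0 ≅ Z,  H_1 ≅ Z^2,  H_2 ≅ Z.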